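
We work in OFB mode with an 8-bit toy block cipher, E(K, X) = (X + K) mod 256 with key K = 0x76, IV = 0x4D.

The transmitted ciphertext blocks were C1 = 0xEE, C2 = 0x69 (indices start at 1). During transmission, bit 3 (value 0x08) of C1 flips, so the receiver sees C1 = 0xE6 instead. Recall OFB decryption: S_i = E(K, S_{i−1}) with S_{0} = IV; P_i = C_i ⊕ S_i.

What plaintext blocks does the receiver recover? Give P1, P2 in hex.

Only C1 changed, to 0xE6. In OFB, a change in C_i flips the same bit in P_i only; the keystream is unaffected. Decrypting the received ciphertext:
P1: S = E(K, 0x4D) = 0xC3; 0xE6 ⊕ 0xC3 = 0x25.
P2: S = E(K, 0xC3) = 0x39; 0x69 ⊕ 0x39 = 0x50.
Blocks that differ from the original plaintext: P1.

P1 = 0x25, P2 = 0x50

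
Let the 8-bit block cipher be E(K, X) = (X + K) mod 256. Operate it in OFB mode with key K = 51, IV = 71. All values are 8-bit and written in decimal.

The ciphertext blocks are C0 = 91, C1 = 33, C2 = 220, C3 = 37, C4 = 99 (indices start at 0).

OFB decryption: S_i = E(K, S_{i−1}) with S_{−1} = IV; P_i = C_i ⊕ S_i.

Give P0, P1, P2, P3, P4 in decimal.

P0: S = E(K, 71) = 122; 91 ⊕ 122 = 33.
P1: S = E(K, 122) = 173; 33 ⊕ 173 = 140.
P2: S = E(K, 173) = 224; 220 ⊕ 224 = 60.
P3: S = E(K, 224) = 19; 37 ⊕ 19 = 54.
P4: S = E(K, 19) = 70; 99 ⊕ 70 = 37.

P0 = 33, P1 = 140, P2 = 60, P3 = 54, P4 = 37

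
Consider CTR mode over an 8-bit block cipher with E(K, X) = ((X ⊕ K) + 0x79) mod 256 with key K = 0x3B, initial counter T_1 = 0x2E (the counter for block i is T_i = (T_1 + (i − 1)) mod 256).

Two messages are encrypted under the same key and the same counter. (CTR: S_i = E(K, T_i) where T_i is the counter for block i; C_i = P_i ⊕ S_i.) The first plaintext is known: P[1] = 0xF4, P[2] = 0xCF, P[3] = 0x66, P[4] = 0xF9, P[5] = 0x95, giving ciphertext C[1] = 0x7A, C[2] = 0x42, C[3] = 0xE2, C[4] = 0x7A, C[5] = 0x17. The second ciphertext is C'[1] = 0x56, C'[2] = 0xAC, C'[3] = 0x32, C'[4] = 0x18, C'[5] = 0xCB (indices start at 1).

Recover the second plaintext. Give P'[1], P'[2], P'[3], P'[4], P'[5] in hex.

In CTR with a reused counter, both messages share the same keystream S_i, so C_i ⊕ C'_i = P_i ⊕ P'_i and thus P'_i = P_i ⊕ C_i ⊕ C'_i.
P'[1]: 0xF4 ⊕ 0x7A ⊕ 0x56 = 0xD8.
P'[2]: 0xCF ⊕ 0x42 ⊕ 0xAC = 0x21.
P'[3]: 0x66 ⊕ 0xE2 ⊕ 0x32 = 0xB6.
P'[4]: 0xF9 ⊕ 0x7A ⊕ 0x18 = 0x9B.
P'[5]: 0x95 ⊕ 0x17 ⊕ 0xCB = 0x49.

P'[1] = 0xD8, P'[2] = 0x21, P'[3] = 0xB6, P'[4] = 0x9B, P'[5] = 0x49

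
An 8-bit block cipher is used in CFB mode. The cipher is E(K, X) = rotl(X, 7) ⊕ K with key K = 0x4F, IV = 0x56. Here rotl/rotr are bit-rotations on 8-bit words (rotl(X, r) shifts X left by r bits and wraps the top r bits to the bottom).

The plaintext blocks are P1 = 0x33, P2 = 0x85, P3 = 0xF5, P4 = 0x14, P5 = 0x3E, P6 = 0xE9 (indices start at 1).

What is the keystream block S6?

0x60

CFB encryption: C_i = P_i ⊕ E(K, C_{i−1}), with C_{0} = IV.
C1: E(K, 0x56) = 0x64; 0x33 ⊕ 0x64 = 0x57.
C2: E(K, 0x57) = 0xE4; 0x85 ⊕ 0xE4 = 0x61.
C3: E(K, 0x61) = 0xFF; 0xF5 ⊕ 0xFF = 0x0A.
C4: E(K, 0x0A) = 0x4A; 0x14 ⊕ 0x4A = 0x5E.
C5: E(K, 0x5E) = 0x60; 0x3E ⊕ 0x60 = 0x5E.
C6: E(K, 0x5E) = 0x60; 0xE9 ⊕ 0x60 = 0x89.
So S6 = 0x60.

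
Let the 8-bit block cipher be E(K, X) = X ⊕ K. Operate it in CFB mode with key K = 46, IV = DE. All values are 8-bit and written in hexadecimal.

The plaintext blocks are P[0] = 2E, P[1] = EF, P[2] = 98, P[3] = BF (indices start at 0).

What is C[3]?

CFB encryption: C_i = P_i ⊕ E(K, C_{i−1}), with C_{−1} = IV.
C[0]: E(K, DE) = 98; 2E ⊕ 98 = B6.
C[1]: E(K, B6) = F0; EF ⊕ F0 = 1F.
C[2]: E(K, 1F) = 59; 98 ⊕ 59 = C1.
C[3]: E(K, C1) = 87; BF ⊕ 87 = 38.

C[3] = 38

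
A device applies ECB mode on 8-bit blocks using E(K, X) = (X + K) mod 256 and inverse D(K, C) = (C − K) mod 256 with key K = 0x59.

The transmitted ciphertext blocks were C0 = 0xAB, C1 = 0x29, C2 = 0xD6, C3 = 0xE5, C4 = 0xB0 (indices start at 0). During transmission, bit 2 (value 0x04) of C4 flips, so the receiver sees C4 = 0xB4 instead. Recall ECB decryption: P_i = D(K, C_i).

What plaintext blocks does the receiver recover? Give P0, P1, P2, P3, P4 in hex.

Only C4 changed, to 0xB4. In ECB, a change in C_i affects only P_i. Decrypting the received ciphertext:
P0: D(K, 0xAB) = 0x52.
P1: D(K, 0x29) = 0xD0.
P2: D(K, 0xD6) = 0x7D.
P3: D(K, 0xE5) = 0x8C.
P4: D(K, 0xB4) = 0x5B.
Blocks that differ from the original plaintext: P4.

P0 = 0x52, P1 = 0xD0, P2 = 0x7D, P3 = 0x8C, P4 = 0x5B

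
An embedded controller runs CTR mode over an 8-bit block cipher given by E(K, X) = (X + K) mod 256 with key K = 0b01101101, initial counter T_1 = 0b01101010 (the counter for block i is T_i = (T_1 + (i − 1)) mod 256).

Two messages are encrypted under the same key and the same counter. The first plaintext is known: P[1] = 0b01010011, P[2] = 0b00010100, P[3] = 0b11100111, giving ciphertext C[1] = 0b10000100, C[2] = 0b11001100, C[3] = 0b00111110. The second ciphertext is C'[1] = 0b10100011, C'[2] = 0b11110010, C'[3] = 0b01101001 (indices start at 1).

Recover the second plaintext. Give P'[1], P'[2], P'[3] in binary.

In CTR with a reused counter, both messages share the same keystream S_i, so C_i ⊕ C'_i = P_i ⊕ P'_i and thus P'_i = P_i ⊕ C_i ⊕ C'_i.
P'[1]: 0b01010011 ⊕ 0b10000100 ⊕ 0b10100011 = 0b01110100.
P'[2]: 0b00010100 ⊕ 0b11001100 ⊕ 0b11110010 = 0b00101010.
P'[3]: 0b11100111 ⊕ 0b00111110 ⊕ 0b01101001 = 0b10110000.

P'[1] = 0b01110100, P'[2] = 0b00101010, P'[3] = 0b10110000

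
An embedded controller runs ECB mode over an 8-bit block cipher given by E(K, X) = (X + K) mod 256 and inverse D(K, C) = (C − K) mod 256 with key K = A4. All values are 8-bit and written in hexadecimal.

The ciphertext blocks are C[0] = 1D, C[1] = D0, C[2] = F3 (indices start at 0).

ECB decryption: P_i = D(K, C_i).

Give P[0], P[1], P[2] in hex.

P[0]: D(K, 1D) = 79.
P[1]: D(K, D0) = 2C.
P[2]: D(K, F3) = 4F.

P[0] = 79, P[1] = 2C, P[2] = 4F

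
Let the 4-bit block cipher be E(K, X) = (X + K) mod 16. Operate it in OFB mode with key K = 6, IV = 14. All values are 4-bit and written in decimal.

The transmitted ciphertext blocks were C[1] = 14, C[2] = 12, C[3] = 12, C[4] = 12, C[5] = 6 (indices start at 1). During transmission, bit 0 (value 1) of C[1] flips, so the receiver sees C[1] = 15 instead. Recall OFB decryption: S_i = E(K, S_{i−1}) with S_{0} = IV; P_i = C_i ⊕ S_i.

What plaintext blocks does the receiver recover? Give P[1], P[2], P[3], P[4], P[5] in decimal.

P[1] = 11, P[2] = 6, P[3] = 12, P[4] = 10, P[5] = 10

Only C[1] changed, to 15. In OFB, a change in C_i flips the same bit in P_i only; the keystream is unaffected. Decrypting the received ciphertext:
P[1]: S = E(K, 14) = 4; 15 ⊕ 4 = 11.
P[2]: S = E(K, 4) = 10; 12 ⊕ 10 = 6.
P[3]: S = E(K, 10) = 0; 12 ⊕ 0 = 12.
P[4]: S = E(K, 0) = 6; 12 ⊕ 6 = 10.
P[5]: S = E(K, 6) = 12; 6 ⊕ 12 = 10.
Blocks that differ from the original plaintext: P[1].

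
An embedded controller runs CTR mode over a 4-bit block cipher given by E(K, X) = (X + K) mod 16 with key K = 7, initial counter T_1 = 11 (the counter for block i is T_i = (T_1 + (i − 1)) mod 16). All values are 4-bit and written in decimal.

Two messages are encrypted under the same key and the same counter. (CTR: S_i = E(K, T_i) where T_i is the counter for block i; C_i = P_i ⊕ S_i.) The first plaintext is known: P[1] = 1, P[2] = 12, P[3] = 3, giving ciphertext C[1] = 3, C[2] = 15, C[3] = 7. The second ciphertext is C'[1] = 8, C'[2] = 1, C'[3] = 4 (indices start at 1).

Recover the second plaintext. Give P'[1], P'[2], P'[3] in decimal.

In CTR with a reused counter, both messages share the same keystream S_i, so C_i ⊕ C'_i = P_i ⊕ P'_i and thus P'_i = P_i ⊕ C_i ⊕ C'_i.
P'[1]: 1 ⊕ 3 ⊕ 8 = 10.
P'[2]: 12 ⊕ 15 ⊕ 1 = 2.
P'[3]: 3 ⊕ 7 ⊕ 4 = 0.

P'[1] = 10, P'[2] = 2, P'[3] = 0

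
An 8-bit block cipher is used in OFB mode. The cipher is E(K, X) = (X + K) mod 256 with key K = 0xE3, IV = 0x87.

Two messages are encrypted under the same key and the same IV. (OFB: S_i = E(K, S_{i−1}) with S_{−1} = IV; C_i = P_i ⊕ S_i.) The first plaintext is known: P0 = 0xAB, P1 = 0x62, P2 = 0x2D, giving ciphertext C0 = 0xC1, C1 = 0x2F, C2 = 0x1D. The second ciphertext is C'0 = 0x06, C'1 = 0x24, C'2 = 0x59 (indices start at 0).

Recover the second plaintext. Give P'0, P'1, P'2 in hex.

In OFB with a reused IV, both messages share the same keystream S_i, so C_i ⊕ C'_i = P_i ⊕ P'_i and thus P'_i = P_i ⊕ C_i ⊕ C'_i.
P'0: 0xAB ⊕ 0xC1 ⊕ 0x06 = 0x6C.
P'1: 0x62 ⊕ 0x2F ⊕ 0x24 = 0x69.
P'2: 0x2D ⊕ 0x1D ⊕ 0x59 = 0x69.

P'0 = 0x6C, P'1 = 0x69, P'2 = 0x69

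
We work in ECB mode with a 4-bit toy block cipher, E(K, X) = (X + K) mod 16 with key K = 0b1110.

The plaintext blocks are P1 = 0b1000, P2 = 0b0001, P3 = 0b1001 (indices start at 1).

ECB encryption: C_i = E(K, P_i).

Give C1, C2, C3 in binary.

C1: E(K, 0b1000) = 0b0110.
C2: E(K, 0b0001) = 0b1111.
C3: E(K, 0b1001) = 0b0111.

C1 = 0b0110, C2 = 0b1111, C3 = 0b0111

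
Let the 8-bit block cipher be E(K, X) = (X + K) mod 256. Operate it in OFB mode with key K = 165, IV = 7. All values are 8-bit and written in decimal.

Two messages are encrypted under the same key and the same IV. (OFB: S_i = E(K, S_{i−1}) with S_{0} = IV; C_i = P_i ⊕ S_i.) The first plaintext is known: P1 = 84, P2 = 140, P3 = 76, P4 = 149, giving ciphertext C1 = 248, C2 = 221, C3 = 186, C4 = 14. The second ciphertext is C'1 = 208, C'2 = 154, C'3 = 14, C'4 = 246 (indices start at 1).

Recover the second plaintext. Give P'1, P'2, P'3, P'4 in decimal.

P'1 = 124, P'2 = 203, P'3 = 248, P'4 = 109

In OFB with a reused IV, both messages share the same keystream S_i, so C_i ⊕ C'_i = P_i ⊕ P'_i and thus P'_i = P_i ⊕ C_i ⊕ C'_i.
P'1: 84 ⊕ 248 ⊕ 208 = 124.
P'2: 140 ⊕ 221 ⊕ 154 = 203.
P'3: 76 ⊕ 186 ⊕ 14 = 248.
P'4: 149 ⊕ 14 ⊕ 246 = 109.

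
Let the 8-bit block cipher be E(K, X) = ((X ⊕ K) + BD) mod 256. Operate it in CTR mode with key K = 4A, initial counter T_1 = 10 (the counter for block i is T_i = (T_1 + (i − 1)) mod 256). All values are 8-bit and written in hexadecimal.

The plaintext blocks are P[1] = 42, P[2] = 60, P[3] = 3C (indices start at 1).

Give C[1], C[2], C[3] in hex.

C[1] = 55, C[2] = 78, C[3] = 29

CTR encryption: S_i = E(K, T_i) where T_i is the counter for block i; C_i = P_i ⊕ S_i.
C[1]: T = 10, S = E(K, T) = 17; 42 ⊕ 17 = 55.
C[2]: T = 11, S = E(K, T) = 18; 60 ⊕ 18 = 78.
C[3]: T = 12, S = E(K, T) = 15; 3C ⊕ 15 = 29.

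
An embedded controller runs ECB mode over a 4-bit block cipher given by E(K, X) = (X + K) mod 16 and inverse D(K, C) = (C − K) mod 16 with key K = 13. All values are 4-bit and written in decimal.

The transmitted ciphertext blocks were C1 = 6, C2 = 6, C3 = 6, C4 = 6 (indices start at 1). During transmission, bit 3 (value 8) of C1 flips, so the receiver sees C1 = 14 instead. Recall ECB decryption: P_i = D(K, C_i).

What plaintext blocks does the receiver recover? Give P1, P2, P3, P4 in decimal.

Only C1 changed, to 14. In ECB, a change in C_i affects only P_i. Decrypting the received ciphertext:
P1: D(K, 14) = 1.
P2: D(K, 6) = 9.
P3: D(K, 6) = 9.
P4: D(K, 6) = 9.
Blocks that differ from the original plaintext: P1.

P1 = 1, P2 = 9, P3 = 9, P4 = 9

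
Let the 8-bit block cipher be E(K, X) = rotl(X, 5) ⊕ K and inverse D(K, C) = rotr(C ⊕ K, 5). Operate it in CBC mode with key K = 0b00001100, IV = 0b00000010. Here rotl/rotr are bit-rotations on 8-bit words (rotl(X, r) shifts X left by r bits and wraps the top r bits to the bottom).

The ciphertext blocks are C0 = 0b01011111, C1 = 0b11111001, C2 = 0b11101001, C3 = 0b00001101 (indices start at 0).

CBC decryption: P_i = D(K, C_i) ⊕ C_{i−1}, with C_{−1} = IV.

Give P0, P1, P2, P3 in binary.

P0: D(K, 0b01011111) = 0b10011010; 0b10011010 ⊕ 0b00000010 = 0b10011000.
P1: D(K, 0b11111001) = 0b10101111; 0b10101111 ⊕ 0b01011111 = 0b11110000.
P2: D(K, 0b11101001) = 0b00101111; 0b00101111 ⊕ 0b11111001 = 0b11010110.
P3: D(K, 0b00001101) = 0b00001000; 0b00001000 ⊕ 0b11101001 = 0b11100001.

P0 = 0b10011000, P1 = 0b11110000, P2 = 0b11010110, P3 = 0b11100001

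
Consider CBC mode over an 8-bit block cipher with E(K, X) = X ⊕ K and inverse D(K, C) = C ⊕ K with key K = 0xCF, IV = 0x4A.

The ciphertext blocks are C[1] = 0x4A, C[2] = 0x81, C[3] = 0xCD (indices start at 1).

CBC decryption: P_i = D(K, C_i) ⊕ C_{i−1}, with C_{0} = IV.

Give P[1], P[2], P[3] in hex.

P[1] = 0xCF, P[2] = 0x04, P[3] = 0x83

P[1]: D(K, 0x4A) = 0x85; 0x85 ⊕ 0x4A = 0xCF.
P[2]: D(K, 0x81) = 0x4E; 0x4E ⊕ 0x4A = 0x04.
P[3]: D(K, 0xCD) = 0x02; 0x02 ⊕ 0x81 = 0x83.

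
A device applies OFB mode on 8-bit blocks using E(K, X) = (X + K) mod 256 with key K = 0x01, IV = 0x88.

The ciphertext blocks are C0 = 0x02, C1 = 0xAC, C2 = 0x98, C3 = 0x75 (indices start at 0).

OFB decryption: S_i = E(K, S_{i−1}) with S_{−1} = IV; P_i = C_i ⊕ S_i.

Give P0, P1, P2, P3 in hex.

P0 = 0x8B, P1 = 0x26, P2 = 0x13, P3 = 0xF9

P0: S = E(K, 0x88) = 0x89; 0x02 ⊕ 0x89 = 0x8B.
P1: S = E(K, 0x89) = 0x8A; 0xAC ⊕ 0x8A = 0x26.
P2: S = E(K, 0x8A) = 0x8B; 0x98 ⊕ 0x8B = 0x13.
P3: S = E(K, 0x8B) = 0x8C; 0x75 ⊕ 0x8C = 0xF9.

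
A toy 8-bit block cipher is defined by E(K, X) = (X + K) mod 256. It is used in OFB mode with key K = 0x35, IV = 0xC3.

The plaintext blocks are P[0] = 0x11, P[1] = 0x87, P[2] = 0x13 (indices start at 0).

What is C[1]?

C[1] = 0xAA

OFB encryption: S_i = E(K, S_{i−1}) with S_{−1} = IV; C_i = P_i ⊕ S_i.
C[0]: S = E(K, 0xC3) = 0xF8; 0x11 ⊕ 0xF8 = 0xE9.
C[1]: S = E(K, 0xF8) = 0x2D; 0x87 ⊕ 0x2D = 0xAA.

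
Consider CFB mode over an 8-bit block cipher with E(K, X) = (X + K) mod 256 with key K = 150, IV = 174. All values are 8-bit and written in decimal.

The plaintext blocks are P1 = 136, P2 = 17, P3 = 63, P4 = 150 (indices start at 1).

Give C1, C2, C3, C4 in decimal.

CFB encryption: C_i = P_i ⊕ E(K, C_{i−1}), with C_{0} = IV.
C1: E(K, 174) = 68; 136 ⊕ 68 = 204.
C2: E(K, 204) = 98; 17 ⊕ 98 = 115.
C3: E(K, 115) = 9; 63 ⊕ 9 = 54.
C4: E(K, 54) = 204; 150 ⊕ 204 = 90.

C1 = 204, C2 = 115, C3 = 54, C4 = 90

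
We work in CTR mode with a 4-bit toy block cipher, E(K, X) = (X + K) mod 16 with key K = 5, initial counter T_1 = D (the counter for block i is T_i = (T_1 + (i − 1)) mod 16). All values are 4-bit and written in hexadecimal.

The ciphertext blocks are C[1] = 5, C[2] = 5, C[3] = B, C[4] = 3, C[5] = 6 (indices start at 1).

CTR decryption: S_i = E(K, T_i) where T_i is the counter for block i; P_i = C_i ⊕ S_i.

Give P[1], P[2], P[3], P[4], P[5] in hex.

P[1]: T = D, S = E(K, T) = 2; 5 ⊕ 2 = 7.
P[2]: T = E, S = E(K, T) = 3; 5 ⊕ 3 = 6.
P[3]: T = F, S = E(K, T) = 4; B ⊕ 4 = F.
P[4]: T = 0, S = E(K, T) = 5; 3 ⊕ 5 = 6.
P[5]: T = 1, S = E(K, T) = 6; 6 ⊕ 6 = 0.

P[1] = 7, P[2] = 6, P[3] = F, P[4] = 6, P[5] = 0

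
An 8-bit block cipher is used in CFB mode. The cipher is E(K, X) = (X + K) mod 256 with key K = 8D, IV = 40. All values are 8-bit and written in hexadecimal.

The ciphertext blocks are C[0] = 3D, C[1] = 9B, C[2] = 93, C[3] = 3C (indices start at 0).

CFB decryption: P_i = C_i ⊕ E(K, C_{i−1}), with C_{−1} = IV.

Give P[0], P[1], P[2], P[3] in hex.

P[0]: E(K, 40) = CD; 3D ⊕ CD = F0.
P[1]: E(K, 3D) = CA; 9B ⊕ CA = 51.
P[2]: E(K, 9B) = 28; 93 ⊕ 28 = BB.
P[3]: E(K, 93) = 20; 3C ⊕ 20 = 1C.

P[0] = F0, P[1] = 51, P[2] = BB, P[3] = 1C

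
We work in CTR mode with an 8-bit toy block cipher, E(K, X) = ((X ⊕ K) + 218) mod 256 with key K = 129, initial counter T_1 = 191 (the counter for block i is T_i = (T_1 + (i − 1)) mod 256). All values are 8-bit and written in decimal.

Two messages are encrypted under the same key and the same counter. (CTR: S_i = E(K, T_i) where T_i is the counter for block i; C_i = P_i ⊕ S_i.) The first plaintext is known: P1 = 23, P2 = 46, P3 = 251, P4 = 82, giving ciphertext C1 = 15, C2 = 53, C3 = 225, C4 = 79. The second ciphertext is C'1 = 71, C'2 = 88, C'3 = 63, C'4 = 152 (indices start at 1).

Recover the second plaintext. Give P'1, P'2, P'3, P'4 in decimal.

P'1 = 95, P'2 = 67, P'3 = 37, P'4 = 133

In CTR with a reused counter, both messages share the same keystream S_i, so C_i ⊕ C'_i = P_i ⊕ P'_i and thus P'_i = P_i ⊕ C_i ⊕ C'_i.
P'1: 23 ⊕ 15 ⊕ 71 = 95.
P'2: 46 ⊕ 53 ⊕ 88 = 67.
P'3: 251 ⊕ 225 ⊕ 63 = 37.
P'4: 82 ⊕ 79 ⊕ 152 = 133.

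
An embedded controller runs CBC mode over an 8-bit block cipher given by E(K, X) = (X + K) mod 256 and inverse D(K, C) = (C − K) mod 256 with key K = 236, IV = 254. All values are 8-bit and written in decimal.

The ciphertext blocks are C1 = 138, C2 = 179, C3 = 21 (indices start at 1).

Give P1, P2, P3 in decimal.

P1 = 96, P2 = 77, P3 = 154

CBC decryption: P_i = D(K, C_i) ⊕ C_{i−1}, with C_{0} = IV.
P1: D(K, 138) = 158; 158 ⊕ 254 = 96.
P2: D(K, 179) = 199; 199 ⊕ 138 = 77.
P3: D(K, 21) = 41; 41 ⊕ 179 = 154.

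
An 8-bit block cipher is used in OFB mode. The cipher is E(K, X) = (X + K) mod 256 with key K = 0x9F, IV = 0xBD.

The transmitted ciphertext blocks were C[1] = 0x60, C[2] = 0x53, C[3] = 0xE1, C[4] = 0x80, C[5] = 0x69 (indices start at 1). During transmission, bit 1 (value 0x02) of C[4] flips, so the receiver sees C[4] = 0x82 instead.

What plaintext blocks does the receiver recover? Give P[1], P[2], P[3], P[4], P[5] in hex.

P[1] = 0x3C, P[2] = 0xA8, P[3] = 0x7B, P[4] = 0xBB, P[5] = 0xB1

OFB decryption: S_i = E(K, S_{i−1}) with S_{0} = IV; P_i = C_i ⊕ S_i.
Only C[4] changed, to 0x82. In OFB, a change in C_i flips the same bit in P_i only; the keystream is unaffected. Decrypting the received ciphertext:
P[1]: S = E(K, 0xBD) = 0x5C; 0x60 ⊕ 0x5C = 0x3C.
P[2]: S = E(K, 0x5C) = 0xFB; 0x53 ⊕ 0xFB = 0xA8.
P[3]: S = E(K, 0xFB) = 0x9A; 0xE1 ⊕ 0x9A = 0x7B.
P[4]: S = E(K, 0x9A) = 0x39; 0x82 ⊕ 0x39 = 0xBB.
P[5]: S = E(K, 0x39) = 0xD8; 0x69 ⊕ 0xD8 = 0xB1.
Blocks that differ from the original plaintext: P[4].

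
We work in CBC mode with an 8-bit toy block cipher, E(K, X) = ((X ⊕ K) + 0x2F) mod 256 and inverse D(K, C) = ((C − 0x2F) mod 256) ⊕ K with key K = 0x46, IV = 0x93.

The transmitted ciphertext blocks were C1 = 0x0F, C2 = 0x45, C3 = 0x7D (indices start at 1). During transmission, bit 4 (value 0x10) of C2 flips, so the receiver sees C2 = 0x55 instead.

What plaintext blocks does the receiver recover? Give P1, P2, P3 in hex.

P1 = 0x35, P2 = 0x6F, P3 = 0x5D

CBC decryption: P_i = D(K, C_i) ⊕ C_{i−1}, with C_{0} = IV.
Only C2 changed, to 0x55. In CBC, a change in C_i garbles P_i and flips the same bit in P_{i+1}. Decrypting the received ciphertext:
P1: D(K, 0x0F) = 0xA6; 0xA6 ⊕ 0x93 = 0x35.
P2: D(K, 0x55) = 0x60; 0x60 ⊕ 0x0F = 0x6F.
P3: D(K, 0x7D) = 0x08; 0x08 ⊕ 0x55 = 0x5D.
Blocks that differ from the original plaintext: P2, P3.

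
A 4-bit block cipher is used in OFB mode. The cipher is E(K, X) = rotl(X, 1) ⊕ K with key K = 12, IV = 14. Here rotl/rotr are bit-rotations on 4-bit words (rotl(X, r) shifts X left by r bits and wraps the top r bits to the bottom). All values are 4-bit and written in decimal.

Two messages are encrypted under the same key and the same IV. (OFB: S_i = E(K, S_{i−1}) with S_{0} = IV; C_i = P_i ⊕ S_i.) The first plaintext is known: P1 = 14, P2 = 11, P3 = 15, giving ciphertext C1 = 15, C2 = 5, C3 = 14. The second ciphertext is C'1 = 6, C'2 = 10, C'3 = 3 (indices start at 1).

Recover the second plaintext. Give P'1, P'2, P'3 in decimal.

P'1 = 7, P'2 = 4, P'3 = 2

In OFB with a reused IV, both messages share the same keystream S_i, so C_i ⊕ C'_i = P_i ⊕ P'_i and thus P'_i = P_i ⊕ C_i ⊕ C'_i.
P'1: 14 ⊕ 15 ⊕ 6 = 7.
P'2: 11 ⊕ 5 ⊕ 10 = 4.
P'3: 15 ⊕ 14 ⊕ 3 = 2.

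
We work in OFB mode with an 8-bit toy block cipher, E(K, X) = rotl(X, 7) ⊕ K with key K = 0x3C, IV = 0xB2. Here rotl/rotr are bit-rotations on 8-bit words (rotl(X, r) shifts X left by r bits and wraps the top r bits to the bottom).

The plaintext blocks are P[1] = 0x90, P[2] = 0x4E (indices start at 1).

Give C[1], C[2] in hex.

OFB encryption: S_i = E(K, S_{i−1}) with S_{0} = IV; C_i = P_i ⊕ S_i.
C[1]: S = E(K, 0xB2) = 0x65; 0x90 ⊕ 0x65 = 0xF5.
C[2]: S = E(K, 0x65) = 0x8E; 0x4E ⊕ 0x8E = 0xC0.

C[1] = 0xF5, C[2] = 0xC0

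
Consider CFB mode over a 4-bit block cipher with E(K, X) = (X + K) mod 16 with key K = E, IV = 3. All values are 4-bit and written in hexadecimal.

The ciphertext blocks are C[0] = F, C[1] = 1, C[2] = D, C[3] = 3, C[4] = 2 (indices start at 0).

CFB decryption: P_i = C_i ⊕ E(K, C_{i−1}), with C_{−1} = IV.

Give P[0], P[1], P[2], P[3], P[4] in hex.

P[0] = E, P[1] = C, P[2] = 2, P[3] = 8, P[4] = 3

P[0]: E(K, 3) = 1; F ⊕ 1 = E.
P[1]: E(K, F) = D; 1 ⊕ D = C.
P[2]: E(K, 1) = F; D ⊕ F = 2.
P[3]: E(K, D) = B; 3 ⊕ B = 8.
P[4]: E(K, 3) = 1; 2 ⊕ 1 = 3.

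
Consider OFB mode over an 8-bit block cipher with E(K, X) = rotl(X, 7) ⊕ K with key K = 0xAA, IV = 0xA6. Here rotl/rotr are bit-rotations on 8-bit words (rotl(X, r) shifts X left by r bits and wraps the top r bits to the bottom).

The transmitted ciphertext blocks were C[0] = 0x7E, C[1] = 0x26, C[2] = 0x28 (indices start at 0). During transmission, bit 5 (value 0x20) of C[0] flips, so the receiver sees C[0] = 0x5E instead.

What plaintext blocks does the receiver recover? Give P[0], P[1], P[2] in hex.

OFB decryption: S_i = E(K, S_{i−1}) with S_{−1} = IV; P_i = C_i ⊕ S_i.
Only C[0] changed, to 0x5E. In OFB, a change in C_i flips the same bit in P_i only; the keystream is unaffected. Decrypting the received ciphertext:
P[0]: S = E(K, 0xA6) = 0xF9; 0x5E ⊕ 0xF9 = 0xA7.
P[1]: S = E(K, 0xF9) = 0x56; 0x26 ⊕ 0x56 = 0x70.
P[2]: S = E(K, 0x56) = 0x81; 0x28 ⊕ 0x81 = 0xA9.
Blocks that differ from the original plaintext: P[0].

P[0] = 0xA7, P[1] = 0x70, P[2] = 0xA9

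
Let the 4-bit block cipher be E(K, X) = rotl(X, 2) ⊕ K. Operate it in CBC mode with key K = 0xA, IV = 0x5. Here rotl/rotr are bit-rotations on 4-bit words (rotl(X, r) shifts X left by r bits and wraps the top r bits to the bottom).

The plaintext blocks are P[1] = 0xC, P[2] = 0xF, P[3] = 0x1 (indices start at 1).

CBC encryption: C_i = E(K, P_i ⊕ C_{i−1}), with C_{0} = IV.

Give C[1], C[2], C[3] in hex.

C[1] = 0xC, C[2] = 0x6, C[3] = 0x7

C[1]: P[1] ⊕ 0x5 = 0x9; E(K, 0x9) = 0xC.
C[2]: P[2] ⊕ 0xC = 0x3; E(K, 0x3) = 0x6.
C[3]: P[3] ⊕ 0x6 = 0x7; E(K, 0x7) = 0x7.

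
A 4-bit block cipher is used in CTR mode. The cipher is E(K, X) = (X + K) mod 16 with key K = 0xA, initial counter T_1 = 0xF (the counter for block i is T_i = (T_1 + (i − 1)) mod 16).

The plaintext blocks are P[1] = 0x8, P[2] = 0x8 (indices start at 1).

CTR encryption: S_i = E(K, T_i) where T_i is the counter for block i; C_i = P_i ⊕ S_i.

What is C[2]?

C[2] = 0x2

C[1]: T = 0xF, S = E(K, T) = 0x9; 0x8 ⊕ 0x9 = 0x1.
C[2]: T = 0x0, S = E(K, T) = 0xA; 0x8 ⊕ 0xA = 0x2.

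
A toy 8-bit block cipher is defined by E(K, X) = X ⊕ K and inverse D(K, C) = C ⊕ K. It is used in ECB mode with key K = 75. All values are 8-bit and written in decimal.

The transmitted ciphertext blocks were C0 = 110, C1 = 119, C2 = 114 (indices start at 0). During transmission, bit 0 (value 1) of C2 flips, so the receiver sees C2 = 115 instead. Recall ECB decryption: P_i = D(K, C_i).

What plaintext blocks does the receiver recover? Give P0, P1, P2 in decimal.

P0 = 37, P1 = 60, P2 = 56

Only C2 changed, to 115. In ECB, a change in C_i affects only P_i. Decrypting the received ciphertext:
P0: D(K, 110) = 37.
P1: D(K, 119) = 60.
P2: D(K, 115) = 56.
Blocks that differ from the original plaintext: P2.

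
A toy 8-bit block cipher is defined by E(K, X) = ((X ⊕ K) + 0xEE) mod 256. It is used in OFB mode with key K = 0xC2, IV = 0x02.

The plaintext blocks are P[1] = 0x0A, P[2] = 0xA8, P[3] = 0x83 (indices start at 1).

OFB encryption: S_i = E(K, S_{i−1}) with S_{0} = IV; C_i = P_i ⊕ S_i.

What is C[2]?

C[2] = 0xF2

C[1]: S = E(K, 0x02) = 0xAE; 0x0A ⊕ 0xAE = 0xA4.
C[2]: S = E(K, 0xAE) = 0x5A; 0xA8 ⊕ 0x5A = 0xF2.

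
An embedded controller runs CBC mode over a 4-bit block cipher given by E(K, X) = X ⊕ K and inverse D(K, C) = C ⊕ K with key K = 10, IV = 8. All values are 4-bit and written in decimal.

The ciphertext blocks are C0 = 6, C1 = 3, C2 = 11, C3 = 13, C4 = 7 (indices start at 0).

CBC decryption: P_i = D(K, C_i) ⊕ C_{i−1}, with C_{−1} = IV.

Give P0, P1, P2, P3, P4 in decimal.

P0 = 4, P1 = 15, P2 = 2, P3 = 12, P4 = 0

P0: D(K, 6) = 12; 12 ⊕ 8 = 4.
P1: D(K, 3) = 9; 9 ⊕ 6 = 15.
P2: D(K, 11) = 1; 1 ⊕ 3 = 2.
P3: D(K, 13) = 7; 7 ⊕ 11 = 12.
P4: D(K, 7) = 13; 13 ⊕ 13 = 0.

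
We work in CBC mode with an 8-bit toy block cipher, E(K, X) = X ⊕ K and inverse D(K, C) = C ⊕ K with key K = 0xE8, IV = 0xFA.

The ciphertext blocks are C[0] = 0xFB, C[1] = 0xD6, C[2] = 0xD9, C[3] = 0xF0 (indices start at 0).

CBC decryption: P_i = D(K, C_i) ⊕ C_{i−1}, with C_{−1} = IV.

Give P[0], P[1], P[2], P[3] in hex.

P[0] = 0xE9, P[1] = 0xC5, P[2] = 0xE7, P[3] = 0xC1

P[0]: D(K, 0xFB) = 0x13; 0x13 ⊕ 0xFA = 0xE9.
P[1]: D(K, 0xD6) = 0x3E; 0x3E ⊕ 0xFB = 0xC5.
P[2]: D(K, 0xD9) = 0x31; 0x31 ⊕ 0xD6 = 0xE7.
P[3]: D(K, 0xF0) = 0x18; 0x18 ⊕ 0xD9 = 0xC1.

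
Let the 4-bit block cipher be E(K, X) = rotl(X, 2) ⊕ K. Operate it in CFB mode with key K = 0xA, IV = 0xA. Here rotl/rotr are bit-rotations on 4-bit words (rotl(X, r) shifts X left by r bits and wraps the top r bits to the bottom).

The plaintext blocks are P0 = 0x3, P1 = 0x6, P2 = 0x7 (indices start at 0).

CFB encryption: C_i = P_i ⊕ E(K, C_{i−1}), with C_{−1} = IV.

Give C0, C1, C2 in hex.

C0: E(K, 0xA) = 0x0; 0x3 ⊕ 0x0 = 0x3.
C1: E(K, 0x3) = 0x6; 0x6 ⊕ 0x6 = 0x0.
C2: E(K, 0x0) = 0xA; 0x7 ⊕ 0xA = 0xD.

C0 = 0x3, C1 = 0x0, C2 = 0xD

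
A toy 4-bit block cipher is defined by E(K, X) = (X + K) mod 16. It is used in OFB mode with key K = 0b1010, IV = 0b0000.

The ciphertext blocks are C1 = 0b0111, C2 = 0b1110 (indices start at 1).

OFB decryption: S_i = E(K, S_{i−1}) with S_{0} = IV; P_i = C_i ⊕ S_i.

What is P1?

P1: S = E(K, 0b0000) = 0b1010; 0b0111 ⊕ 0b1010 = 0b1101.

P1 = 0b1101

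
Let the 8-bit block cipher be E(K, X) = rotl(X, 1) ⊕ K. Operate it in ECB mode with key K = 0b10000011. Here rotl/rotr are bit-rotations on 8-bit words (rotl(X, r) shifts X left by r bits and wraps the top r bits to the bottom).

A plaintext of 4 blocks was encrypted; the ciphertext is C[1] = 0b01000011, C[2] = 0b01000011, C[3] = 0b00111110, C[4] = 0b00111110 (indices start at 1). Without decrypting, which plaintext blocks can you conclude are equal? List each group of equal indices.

P[1] = P[2]; P[3] = P[4]

ECB encrypts each block independently with the same key, so equal ciphertext blocks imply equal plaintext blocks.
C[1] = C[2] = 0b01000011, so P[1] = P[2].
C[3] = C[4] = 0b00111110, so P[3] = P[4].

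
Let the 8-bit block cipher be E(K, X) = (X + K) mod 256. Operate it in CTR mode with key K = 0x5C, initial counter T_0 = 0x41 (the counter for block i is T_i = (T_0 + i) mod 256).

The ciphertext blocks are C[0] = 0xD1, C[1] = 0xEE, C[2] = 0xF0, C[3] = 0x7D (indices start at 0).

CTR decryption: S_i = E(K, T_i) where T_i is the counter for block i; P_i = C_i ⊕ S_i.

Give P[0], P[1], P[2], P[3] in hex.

P[0] = 0x4C, P[1] = 0x70, P[2] = 0x6F, P[3] = 0xDD

P[0]: T = 0x41, S = E(K, T) = 0x9D; 0xD1 ⊕ 0x9D = 0x4C.
P[1]: T = 0x42, S = E(K, T) = 0x9E; 0xEE ⊕ 0x9E = 0x70.
P[2]: T = 0x43, S = E(K, T) = 0x9F; 0xF0 ⊕ 0x9F = 0x6F.
P[3]: T = 0x44, S = E(K, T) = 0xA0; 0x7D ⊕ 0xA0 = 0xDD.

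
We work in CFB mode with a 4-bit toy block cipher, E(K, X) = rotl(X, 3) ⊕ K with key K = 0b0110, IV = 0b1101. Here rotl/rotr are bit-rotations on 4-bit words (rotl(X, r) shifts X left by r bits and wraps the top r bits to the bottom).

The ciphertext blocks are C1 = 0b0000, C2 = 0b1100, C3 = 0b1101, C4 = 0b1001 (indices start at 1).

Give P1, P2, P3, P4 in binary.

CFB decryption: P_i = C_i ⊕ E(K, C_{i−1}), with C_{0} = IV.
P1: E(K, 0b1101) = 0b1000; 0b0000 ⊕ 0b1000 = 0b1000.
P2: E(K, 0b0000) = 0b0110; 0b1100 ⊕ 0b0110 = 0b1010.
P3: E(K, 0b1100) = 0b0000; 0b1101 ⊕ 0b0000 = 0b1101.
P4: E(K, 0b1101) = 0b1000; 0b1001 ⊕ 0b1000 = 0b0001.

P1 = 0b1000, P2 = 0b1010, P3 = 0b1101, P4 = 0b0001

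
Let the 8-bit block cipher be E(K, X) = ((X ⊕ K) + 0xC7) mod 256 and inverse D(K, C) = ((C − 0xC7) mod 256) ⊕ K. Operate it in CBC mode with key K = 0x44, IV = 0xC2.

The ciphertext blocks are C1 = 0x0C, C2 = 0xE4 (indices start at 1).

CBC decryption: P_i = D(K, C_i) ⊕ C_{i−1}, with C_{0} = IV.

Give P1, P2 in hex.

P1 = 0xC3, P2 = 0x55

P1: D(K, 0x0C) = 0x01; 0x01 ⊕ 0xC2 = 0xC3.
P2: D(K, 0xE4) = 0x59; 0x59 ⊕ 0x0C = 0x55.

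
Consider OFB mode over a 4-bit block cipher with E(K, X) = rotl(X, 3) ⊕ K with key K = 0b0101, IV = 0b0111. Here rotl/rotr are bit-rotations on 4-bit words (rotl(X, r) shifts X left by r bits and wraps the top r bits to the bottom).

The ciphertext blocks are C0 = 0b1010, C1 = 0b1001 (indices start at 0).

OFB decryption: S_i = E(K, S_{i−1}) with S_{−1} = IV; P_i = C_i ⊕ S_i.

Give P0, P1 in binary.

P0: S = E(K, 0b0111) = 0b1110; 0b1010 ⊕ 0b1110 = 0b0100.
P1: S = E(K, 0b1110) = 0b0010; 0b1001 ⊕ 0b0010 = 0b1011.

P0 = 0b0100, P1 = 0b1011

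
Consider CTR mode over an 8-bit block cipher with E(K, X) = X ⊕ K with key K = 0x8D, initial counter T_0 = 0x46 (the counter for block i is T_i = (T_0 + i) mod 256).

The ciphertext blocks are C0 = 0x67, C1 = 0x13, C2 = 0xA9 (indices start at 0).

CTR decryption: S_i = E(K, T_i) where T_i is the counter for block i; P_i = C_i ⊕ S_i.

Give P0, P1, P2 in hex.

P0: T = 0x46, S = E(K, T) = 0xCB; 0x67 ⊕ 0xCB = 0xAC.
P1: T = 0x47, S = E(K, T) = 0xCA; 0x13 ⊕ 0xCA = 0xD9.
P2: T = 0x48, S = E(K, T) = 0xC5; 0xA9 ⊕ 0xC5 = 0x6C.

P0 = 0xAC, P1 = 0xD9, P2 = 0x6C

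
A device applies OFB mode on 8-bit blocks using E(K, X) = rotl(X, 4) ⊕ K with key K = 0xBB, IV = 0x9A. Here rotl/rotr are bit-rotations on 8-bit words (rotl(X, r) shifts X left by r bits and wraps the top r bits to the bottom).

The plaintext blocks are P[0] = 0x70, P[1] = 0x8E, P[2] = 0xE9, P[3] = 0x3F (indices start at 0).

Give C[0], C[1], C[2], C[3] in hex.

C[0] = 0x62, C[1] = 0x14, C[2] = 0xFB, C[3] = 0xA5

OFB encryption: S_i = E(K, S_{i−1}) with S_{−1} = IV; C_i = P_i ⊕ S_i.
C[0]: S = E(K, 0x9A) = 0x12; 0x70 ⊕ 0x12 = 0x62.
C[1]: S = E(K, 0x12) = 0x9A; 0x8E ⊕ 0x9A = 0x14.
C[2]: S = E(K, 0x9A) = 0x12; 0xE9 ⊕ 0x12 = 0xFB.
C[3]: S = E(K, 0x12) = 0x9A; 0x3F ⊕ 0x9A = 0xA5.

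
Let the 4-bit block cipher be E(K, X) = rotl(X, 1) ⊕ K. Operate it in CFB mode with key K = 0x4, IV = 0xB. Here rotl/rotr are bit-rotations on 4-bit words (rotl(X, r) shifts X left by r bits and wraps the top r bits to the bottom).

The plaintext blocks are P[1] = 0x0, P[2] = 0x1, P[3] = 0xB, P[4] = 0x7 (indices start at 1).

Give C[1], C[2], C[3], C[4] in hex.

C[1] = 0x3, C[2] = 0x3, C[3] = 0x9, C[4] = 0x0

CFB encryption: C_i = P_i ⊕ E(K, C_{i−1}), with C_{0} = IV.
C[1]: E(K, 0xB) = 0x3; 0x0 ⊕ 0x3 = 0x3.
C[2]: E(K, 0x3) = 0x2; 0x1 ⊕ 0x2 = 0x3.
C[3]: E(K, 0x3) = 0x2; 0xB ⊕ 0x2 = 0x9.
C[4]: E(K, 0x9) = 0x7; 0x7 ⊕ 0x7 = 0x0.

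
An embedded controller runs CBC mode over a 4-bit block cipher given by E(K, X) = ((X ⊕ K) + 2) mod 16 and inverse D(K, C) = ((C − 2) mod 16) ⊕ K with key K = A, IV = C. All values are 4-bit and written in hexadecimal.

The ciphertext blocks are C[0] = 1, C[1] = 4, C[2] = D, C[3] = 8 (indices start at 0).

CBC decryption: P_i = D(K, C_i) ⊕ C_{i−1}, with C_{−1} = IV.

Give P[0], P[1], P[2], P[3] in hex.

P[0] = 9, P[1] = 9, P[2] = 5, P[3] = 1

P[0]: D(K, 1) = 5; 5 ⊕ C = 9.
P[1]: D(K, 4) = 8; 8 ⊕ 1 = 9.
P[2]: D(K, D) = 1; 1 ⊕ 4 = 5.
P[3]: D(K, 8) = C; C ⊕ D = 1.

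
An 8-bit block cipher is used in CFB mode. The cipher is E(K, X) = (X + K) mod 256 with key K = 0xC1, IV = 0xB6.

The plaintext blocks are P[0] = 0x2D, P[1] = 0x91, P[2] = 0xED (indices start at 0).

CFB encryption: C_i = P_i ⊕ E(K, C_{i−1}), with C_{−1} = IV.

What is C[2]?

C[2] = 0xA6

C[0]: E(K, 0xB6) = 0x77; 0x2D ⊕ 0x77 = 0x5A.
C[1]: E(K, 0x5A) = 0x1B; 0x91 ⊕ 0x1B = 0x8A.
C[2]: E(K, 0x8A) = 0x4B; 0xED ⊕ 0x4B = 0xA6.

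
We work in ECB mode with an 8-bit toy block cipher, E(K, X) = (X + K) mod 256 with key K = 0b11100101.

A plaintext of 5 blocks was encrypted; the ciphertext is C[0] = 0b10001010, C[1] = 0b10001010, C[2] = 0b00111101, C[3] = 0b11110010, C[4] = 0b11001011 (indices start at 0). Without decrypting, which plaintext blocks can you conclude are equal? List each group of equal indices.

P[0] = P[1]

ECB encrypts each block independently with the same key, so equal ciphertext blocks imply equal plaintext blocks.
C[0] = C[1] = 0b10001010, so P[0] = P[1].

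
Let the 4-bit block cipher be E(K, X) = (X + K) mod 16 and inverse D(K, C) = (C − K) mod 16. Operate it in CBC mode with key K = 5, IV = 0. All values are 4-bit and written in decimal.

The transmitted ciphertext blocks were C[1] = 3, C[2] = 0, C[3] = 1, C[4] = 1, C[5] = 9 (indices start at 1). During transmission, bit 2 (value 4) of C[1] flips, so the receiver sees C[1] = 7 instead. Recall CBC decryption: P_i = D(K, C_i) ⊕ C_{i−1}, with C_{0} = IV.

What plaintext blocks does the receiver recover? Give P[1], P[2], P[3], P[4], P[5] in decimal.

P[1] = 2, P[2] = 12, P[3] = 12, P[4] = 13, P[5] = 5

Only C[1] changed, to 7. In CBC, a change in C_i garbles P_i and flips the same bit in P_{i+1}. Decrypting the received ciphertext:
P[1]: D(K, 7) = 2; 2 ⊕ 0 = 2.
P[2]: D(K, 0) = 11; 11 ⊕ 7 = 12.
P[3]: D(K, 1) = 12; 12 ⊕ 0 = 12.
P[4]: D(K, 1) = 12; 12 ⊕ 1 = 13.
P[5]: D(K, 9) = 4; 4 ⊕ 1 = 5.
Blocks that differ from the original plaintext: P[1], P[2].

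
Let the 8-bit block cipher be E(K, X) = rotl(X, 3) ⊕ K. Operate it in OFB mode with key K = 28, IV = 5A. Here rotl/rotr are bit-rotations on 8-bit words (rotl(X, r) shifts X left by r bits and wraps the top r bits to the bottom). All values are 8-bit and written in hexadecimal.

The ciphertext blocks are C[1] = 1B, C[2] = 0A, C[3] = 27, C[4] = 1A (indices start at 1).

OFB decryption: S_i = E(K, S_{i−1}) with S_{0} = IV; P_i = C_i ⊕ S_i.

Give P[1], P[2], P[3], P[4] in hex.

P[1] = E1, P[2] = F5, P[3] = F0, P[4] = 8C

P[1]: S = E(K, 5A) = FA; 1B ⊕ FA = E1.
P[2]: S = E(K, FA) = FF; 0A ⊕ FF = F5.
P[3]: S = E(K, FF) = D7; 27 ⊕ D7 = F0.
P[4]: S = E(K, D7) = 96; 1A ⊕ 96 = 8C.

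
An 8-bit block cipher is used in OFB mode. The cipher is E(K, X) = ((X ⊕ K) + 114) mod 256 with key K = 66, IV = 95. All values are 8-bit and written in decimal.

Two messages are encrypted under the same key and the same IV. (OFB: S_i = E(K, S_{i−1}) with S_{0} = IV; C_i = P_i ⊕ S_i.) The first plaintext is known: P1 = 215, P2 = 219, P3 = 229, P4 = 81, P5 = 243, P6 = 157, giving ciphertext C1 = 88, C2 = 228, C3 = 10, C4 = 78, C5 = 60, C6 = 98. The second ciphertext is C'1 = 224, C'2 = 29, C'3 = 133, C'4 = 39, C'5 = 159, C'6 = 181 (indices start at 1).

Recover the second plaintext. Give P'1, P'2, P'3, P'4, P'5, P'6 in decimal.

In OFB with a reused IV, both messages share the same keystream S_i, so C_i ⊕ C'_i = P_i ⊕ P'_i and thus P'_i = P_i ⊕ C_i ⊕ C'_i.
P'1: 215 ⊕ 88 ⊕ 224 = 111.
P'2: 219 ⊕ 228 ⊕ 29 = 34.
P'3: 229 ⊕ 10 ⊕ 133 = 106.
P'4: 81 ⊕ 78 ⊕ 39 = 56.
P'5: 243 ⊕ 60 ⊕ 159 = 80.
P'6: 157 ⊕ 98 ⊕ 181 = 74.

P'1 = 111, P'2 = 34, P'3 = 106, P'4 = 56, P'5 = 80, P'6 = 74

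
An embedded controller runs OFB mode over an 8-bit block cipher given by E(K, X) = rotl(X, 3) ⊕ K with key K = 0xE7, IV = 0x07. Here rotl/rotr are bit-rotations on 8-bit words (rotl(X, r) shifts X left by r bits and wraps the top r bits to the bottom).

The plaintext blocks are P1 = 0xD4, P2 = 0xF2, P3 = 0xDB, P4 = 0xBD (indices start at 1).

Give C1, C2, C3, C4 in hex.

OFB encryption: S_i = E(K, S_{i−1}) with S_{0} = IV; C_i = P_i ⊕ S_i.
C1: S = E(K, 0x07) = 0xDF; 0xD4 ⊕ 0xDF = 0x0B.
C2: S = E(K, 0xDF) = 0x19; 0xF2 ⊕ 0x19 = 0xEB.
C3: S = E(K, 0x19) = 0x2F; 0xDB ⊕ 0x2F = 0xF4.
C4: S = E(K, 0x2F) = 0x9E; 0xBD ⊕ 0x9E = 0x23.

C1 = 0x0B, C2 = 0xEB, C3 = 0xF4, C4 = 0x23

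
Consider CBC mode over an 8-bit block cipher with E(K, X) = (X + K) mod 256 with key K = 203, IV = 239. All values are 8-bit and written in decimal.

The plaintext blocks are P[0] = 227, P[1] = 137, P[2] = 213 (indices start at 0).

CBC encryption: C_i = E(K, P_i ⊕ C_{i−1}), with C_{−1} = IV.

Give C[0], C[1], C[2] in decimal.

C[0] = 215, C[1] = 41, C[2] = 199

C[0]: P[0] ⊕ 239 = 12; E(K, 12) = 215.
C[1]: P[1] ⊕ 215 = 94; E(K, 94) = 41.
C[2]: P[2] ⊕ 41 = 252; E(K, 252) = 199.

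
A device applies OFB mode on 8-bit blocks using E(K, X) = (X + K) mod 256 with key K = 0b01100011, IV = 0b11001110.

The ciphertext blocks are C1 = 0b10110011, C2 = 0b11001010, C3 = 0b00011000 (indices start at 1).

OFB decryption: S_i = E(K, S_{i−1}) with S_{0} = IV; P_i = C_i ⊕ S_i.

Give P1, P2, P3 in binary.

P1: S = E(K, 0b11001110) = 0b00110001; 0b10110011 ⊕ 0b00110001 = 0b10000010.
P2: S = E(K, 0b00110001) = 0b10010100; 0b11001010 ⊕ 0b10010100 = 0b01011110.
P3: S = E(K, 0b10010100) = 0b11110111; 0b00011000 ⊕ 0b11110111 = 0b11101111.

P1 = 0b10000010, P2 = 0b01011110, P3 = 0b11101111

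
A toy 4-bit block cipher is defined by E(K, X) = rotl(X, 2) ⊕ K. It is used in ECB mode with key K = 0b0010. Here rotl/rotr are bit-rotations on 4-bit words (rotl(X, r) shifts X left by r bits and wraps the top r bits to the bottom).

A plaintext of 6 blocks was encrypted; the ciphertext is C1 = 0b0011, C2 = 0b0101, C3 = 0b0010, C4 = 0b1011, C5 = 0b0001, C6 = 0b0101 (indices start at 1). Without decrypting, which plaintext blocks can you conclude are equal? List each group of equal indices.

ECB encrypts each block independently with the same key, so equal ciphertext blocks imply equal plaintext blocks.
C2 = C6 = 0b0101, so P2 = P6.

P2 = P6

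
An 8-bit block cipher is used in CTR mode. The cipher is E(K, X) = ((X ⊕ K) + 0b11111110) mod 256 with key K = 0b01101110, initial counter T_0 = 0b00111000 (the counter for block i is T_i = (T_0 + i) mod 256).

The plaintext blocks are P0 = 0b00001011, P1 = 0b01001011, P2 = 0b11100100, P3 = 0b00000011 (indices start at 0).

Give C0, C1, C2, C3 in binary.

C0 = 0b01011111, C1 = 0b00011110, C2 = 0b10110110, C3 = 0b01010000

CTR encryption: S_i = E(K, T_i) where T_i is the counter for block i; C_i = P_i ⊕ S_i.
C0: T = 0b00111000, S = E(K, T) = 0b01010100; 0b00001011 ⊕ 0b01010100 = 0b01011111.
C1: T = 0b00111001, S = E(K, T) = 0b01010101; 0b01001011 ⊕ 0b01010101 = 0b00011110.
C2: T = 0b00111010, S = E(K, T) = 0b01010010; 0b11100100 ⊕ 0b01010010 = 0b10110110.
C3: T = 0b00111011, S = E(K, T) = 0b01010011; 0b00000011 ⊕ 0b01010011 = 0b01010000.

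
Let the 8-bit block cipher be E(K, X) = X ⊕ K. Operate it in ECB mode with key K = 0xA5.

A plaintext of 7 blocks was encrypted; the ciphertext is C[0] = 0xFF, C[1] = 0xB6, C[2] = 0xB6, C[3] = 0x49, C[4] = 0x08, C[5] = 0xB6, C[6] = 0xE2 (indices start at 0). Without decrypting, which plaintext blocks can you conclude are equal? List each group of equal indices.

ECB encrypts each block independently with the same key, so equal ciphertext blocks imply equal plaintext blocks.
C[1] = C[2] = C[5] = 0xB6, so P[1] = P[2] = P[5].

P[1] = P[2] = P[5]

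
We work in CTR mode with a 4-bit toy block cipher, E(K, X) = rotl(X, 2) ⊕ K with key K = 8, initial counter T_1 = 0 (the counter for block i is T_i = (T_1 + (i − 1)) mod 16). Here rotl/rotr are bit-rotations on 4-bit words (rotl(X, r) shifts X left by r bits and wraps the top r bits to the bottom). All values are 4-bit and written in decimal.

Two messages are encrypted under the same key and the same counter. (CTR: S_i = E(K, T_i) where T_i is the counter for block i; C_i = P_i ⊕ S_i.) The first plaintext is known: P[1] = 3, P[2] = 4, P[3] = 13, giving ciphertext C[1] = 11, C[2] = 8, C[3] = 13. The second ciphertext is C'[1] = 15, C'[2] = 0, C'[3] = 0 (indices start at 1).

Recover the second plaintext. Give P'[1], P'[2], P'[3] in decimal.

In CTR with a reused counter, both messages share the same keystream S_i, so C_i ⊕ C'_i = P_i ⊕ P'_i and thus P'_i = P_i ⊕ C_i ⊕ C'_i.
P'[1]: 3 ⊕ 11 ⊕ 15 = 7.
P'[2]: 4 ⊕ 8 ⊕ 0 = 12.
P'[3]: 13 ⊕ 13 ⊕ 0 = 0.

P'[1] = 7, P'[2] = 12, P'[3] = 0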